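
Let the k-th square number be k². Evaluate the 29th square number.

The 29th square number is n² with n = 29.
29² = 841.

841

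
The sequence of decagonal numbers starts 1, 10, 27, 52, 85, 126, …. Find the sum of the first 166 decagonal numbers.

6112701

Σ i(4i−3) = 4Σi² − 3Σi over i = 1..166.
Σi = 13861 and Σi² = 1538571.
4·1538571 − 3·13861 = 6112701.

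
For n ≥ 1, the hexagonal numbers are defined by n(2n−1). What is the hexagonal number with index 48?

4560

The 48th hexagonal number is n(2n−1) with n = 48.
48·(2·48 − 1) = 48·95 = 4560.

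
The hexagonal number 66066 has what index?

Set n(2n−1) = 66066, giving 2n² − n − 66066 = 0.
The discriminant is 1 + 8·66066 = 528529, and √528529 = 727.
So n = (1 + 727) / 4 = 728/4 = 182.

182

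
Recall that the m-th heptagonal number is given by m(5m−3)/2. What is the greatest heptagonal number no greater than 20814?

Solve n(5n−3)/2 ≤ 20814 for integer n.
n = 91 gives 20566 ≤ 20814, while n = 92 gives 21022 > 20814; so the answer is 20566.

20566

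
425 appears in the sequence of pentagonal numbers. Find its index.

17

Set n(3n−1)/2 = 425, giving 3n² − n − 850 = 0.
The discriminant is 1 + 24·425 = 10201, and √10201 = 101.
So n = (1 + 101) / 6 = 102/6 = 17.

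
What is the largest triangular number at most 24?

21

Solve n(n+1)/2 ≤ 24 for integer n.
n = 6 gives 21 ≤ 24, while n = 7 gives 28 > 24; so the answer is 21.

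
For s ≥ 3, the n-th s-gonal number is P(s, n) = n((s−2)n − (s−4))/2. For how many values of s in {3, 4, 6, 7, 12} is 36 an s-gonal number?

s = 3: P(3, 8) = 36. ✓
s = 4: P(4, 6) = 36. ✓
s = 6: P(6, 4) = 28 and P(6, 5) = 45; 36 is not s-gonal.
s = 7: P(7, 4) = 34 and P(7, 5) = 55; 36 is not s-gonal.
s = 12: P(12, 3) = 33 and P(12, 4) = 64; 36 is not s-gonal.
Hits: s ∈ {3, 4} → 2.

2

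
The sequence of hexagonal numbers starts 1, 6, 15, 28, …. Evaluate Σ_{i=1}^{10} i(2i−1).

Σ i(2i−1) = 2Σi² − Σi over i = 1..10.
Σi = 55 and Σi² = 385.
2·385 − 1·55 = 715.

715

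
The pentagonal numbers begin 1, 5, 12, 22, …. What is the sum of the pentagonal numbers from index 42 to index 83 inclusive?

Σ i(3i−1)/2 = (3Σi² − Σi) / 2 over i = 42..83.
Σi = 3486 − 861 = 2625 and Σi² = 194054 − 23821 = 170233.
(3·170233 − 1·2625) / 2 = 508074/2 = 254037.

254037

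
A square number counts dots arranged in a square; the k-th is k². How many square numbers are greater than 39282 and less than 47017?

The n-th square number is n².
Smallest index with value > 39282: n = 199 (giving 39601).
Largest index with value < 47017: n = 216 (giving 46656).
Indices 199 through 216: 18 terms.

18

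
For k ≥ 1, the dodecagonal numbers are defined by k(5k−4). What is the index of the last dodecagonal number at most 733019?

383

Solve n(5n−4) ≤ 733019 for integer n.
n = 383 gives 731913 ≤ 733019, while n = 384 gives 735744 > 733019; so the answer is index 383.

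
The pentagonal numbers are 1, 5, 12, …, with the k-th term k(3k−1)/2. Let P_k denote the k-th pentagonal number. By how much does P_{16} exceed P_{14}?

89

16·(3·16 − 1)/2 = 376 and 14·(3·14 − 1)/2 = 287.
Difference: 376 − 287 = 89.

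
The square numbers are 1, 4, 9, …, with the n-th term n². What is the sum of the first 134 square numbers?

Σ_{i=1}^{134} i² = 134·135·269/6 = 811035.

811035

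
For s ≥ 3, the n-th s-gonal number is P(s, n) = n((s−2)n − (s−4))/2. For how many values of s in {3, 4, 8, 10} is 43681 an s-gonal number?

2

s = 3: P(3, 295) = 43660 and P(3, 296) = 43956; 43681 is not s-gonal.
s = 4: P(4, 209) = 43681. ✓
s = 8: P(8, 121) = 43681. ✓
s = 10: P(10, 104) = 42952 and P(10, 105) = 43785; 43681 is not s-gonal.
Hits: s ∈ {4, 8} → 2.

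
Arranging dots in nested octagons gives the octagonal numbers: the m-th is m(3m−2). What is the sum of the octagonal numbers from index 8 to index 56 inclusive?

176792

Σ i(3i−2) = 3Σi² − 2Σi over i = 8..56.
Σi = 1596 − 28 = 1568 and Σi² = 60116 − 140 = 59976.
3·59976 − 2·1568 = 176792.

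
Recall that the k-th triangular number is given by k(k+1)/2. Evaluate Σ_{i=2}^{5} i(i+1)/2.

Σ i(i+1)/2 = (Σi² + Σi) / 2 over i = 2..5.
Σi = 15 − 1 = 14 and Σi² = 55 − 1 = 54.
(1·54 + 1·14) / 2 = 68/2 = 34.

34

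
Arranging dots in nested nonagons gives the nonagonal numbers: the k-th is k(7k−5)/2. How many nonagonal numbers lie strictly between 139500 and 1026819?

The n-th nonagonal number is n(7n−5)/2.
Smallest index with value > 139500: n = 201 (giving 140901).
Largest index with value < 1026819: n = 541 (giving 1023031).
Indices 201 through 541: 341 terms.

341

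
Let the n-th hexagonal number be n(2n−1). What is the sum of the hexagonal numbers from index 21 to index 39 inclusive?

34770

Σ i(2i−1) = 2Σi² − Σi over i = 21..39.
Σi = 780 − 210 = 570 and Σi² = 20540 − 2870 = 17670.
2·17670 − 1·570 = 34770.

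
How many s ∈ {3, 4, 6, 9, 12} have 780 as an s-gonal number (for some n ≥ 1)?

s = 3: P(3, 39) = 780. ✓
s = 4: P(4, 27) = 729 and P(4, 28) = 784; 780 is not s-gonal.
s = 6: P(6, 20) = 780. ✓
s = 9: P(9, 15) = 750 and P(9, 16) = 856; 780 is not s-gonal.
s = 12: P(12, 12) = 672 and P(12, 13) = 793; 780 is not s-gonal.
Hits: s ∈ {3, 6} → 2.

2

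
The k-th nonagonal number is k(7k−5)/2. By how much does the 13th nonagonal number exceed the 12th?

Consecutive nonagonal numbers differ by 7n − 6: here 7·13 − 6 = 85.

85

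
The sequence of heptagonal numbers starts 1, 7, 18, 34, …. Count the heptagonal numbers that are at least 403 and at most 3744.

The n-th heptagonal number is n(5n−3)/2.
Smallest index with value ≥ 403: n = 13 (giving 403).
Largest index with value ≤ 3744: n = 39 (giving 3744).
Indices 13 through 39: 27 terms.

27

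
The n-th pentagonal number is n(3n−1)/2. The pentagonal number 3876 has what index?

51

Set n(3n−1)/2 = 3876, giving 3n² − n − 7752 = 0.
The discriminant is 1 + 24·3876 = 93025, and √93025 = 305.
So n = (1 + 305) / 6 = 306/6 = 51.
Check: 51·(3·51 − 1)/2 = 3876. ✓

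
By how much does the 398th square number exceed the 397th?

n² − (n−1)² = 2n − 1, so 398² − 397² = 2·398 − 1 = 795.

795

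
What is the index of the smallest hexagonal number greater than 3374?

42

Solve n(2n−1) > 3374 for integer n.
The largest n with value ≤ 3374 is 41 (since 3321 ≤ 3374 < 3486), so the first above is n = 42, value 3486.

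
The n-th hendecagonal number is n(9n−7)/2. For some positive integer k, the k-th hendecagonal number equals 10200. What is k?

48

Set n(9n−7)/2 = 10200, giving 9n² − 7n − 20400 = 0.
The discriminant is 49 + 72·10200 = 734449, and √734449 = 857.
So n = (7 + 857) / 18 = 864/18 = 48.
Check: 48·(9·48 − 7)/2 = 10200. ✓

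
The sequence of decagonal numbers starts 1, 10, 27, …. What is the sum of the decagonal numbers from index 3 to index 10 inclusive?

1364

Σ i(4i−3) = 4Σi² − 3Σi over i = 3..10.
Σi = 55 − 3 = 52 and Σi² = 385 − 5 = 380.
4·380 − 3·52 = 1364.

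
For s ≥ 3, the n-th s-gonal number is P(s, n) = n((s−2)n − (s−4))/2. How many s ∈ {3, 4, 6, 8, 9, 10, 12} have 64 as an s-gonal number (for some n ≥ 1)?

2

s = 3: P(3, 10) = 55 and P(3, 11) = 66; 64 is not s-gonal.
s = 4: P(4, 8) = 64. ✓
s = 6: P(6, 5) = 45 and P(6, 6) = 66; 64 is not s-gonal.
s = 8: P(8, 4) = 40 and P(8, 5) = 65; 64 is not s-gonal.
s = 9: P(9, 4) = 46 and P(9, 5) = 75; 64 is not s-gonal.
s = 10: P(10, 4) = 52 and P(10, 5) = 85; 64 is not s-gonal.
s = 12: P(12, 4) = 64. ✓
Hits: s ∈ {4, 12} → 2.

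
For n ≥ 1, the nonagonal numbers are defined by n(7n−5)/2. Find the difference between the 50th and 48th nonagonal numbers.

50·(7·50 − 5)/2 = 8625 and 48·(7·48 − 5)/2 = 7944.
Difference: 8625 − 7944 = 681.

681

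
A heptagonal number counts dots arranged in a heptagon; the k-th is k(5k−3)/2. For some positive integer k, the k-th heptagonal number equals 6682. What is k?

Set n(5n−3)/2 = 6682, giving 5n² − 3n − 13364 = 0.
The discriminant is 9 + 40·6682 = 267289, and √267289 = 517.
So n = (3 + 517) / 10 = 520/10 = 52.
Check: 52·(5·52 − 3)/2 = 6682. ✓

52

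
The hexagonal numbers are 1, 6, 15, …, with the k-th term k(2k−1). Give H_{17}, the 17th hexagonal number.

The 17th hexagonal number is n(2n−1) with n = 17.
17·(2·17 − 1) = 17·33 = 561.

561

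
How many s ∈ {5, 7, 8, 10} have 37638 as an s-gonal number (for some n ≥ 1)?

s = 5: P(5, 158) = 37367 and P(5, 159) = 37842; 37638 is not s-gonal.
s = 7: P(7, 123) = 37638. ✓
s = 8: P(8, 112) = 37408 and P(8, 113) = 38081; 37638 is not s-gonal.
s = 10: P(10, 97) = 37345 and P(10, 98) = 38122; 37638 is not s-gonal.
Hits: s ∈ {7} → 1.

1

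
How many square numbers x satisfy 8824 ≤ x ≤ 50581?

The n-th square number is n².
Smallest index with value ≥ 8824: n = 94 (giving 8836).
Largest index with value ≤ 50581: n = 224 (giving 50176).
Indices 94 through 224: 131 terms.

131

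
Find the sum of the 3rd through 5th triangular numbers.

Σ i(i+1)/2 = (Σi² + Σi) / 2 over i = 3..5.
Σi = 15 − 3 = 12 and Σi² = 55 − 5 = 50.
(1·50 + 1·12) / 2 = 62/2 = 31.

31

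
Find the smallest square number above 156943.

157609

Solve n² > 156943 for integer n.
The largest n with value ≤ 156943 is 396 (since 156816 ≤ 156943 < 157609), so the first above is n = 397, value 157609.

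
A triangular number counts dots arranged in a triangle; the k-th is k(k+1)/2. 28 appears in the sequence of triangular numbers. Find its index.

7

Set n(n+1)/2 = 28, giving n² + n − 56 = 0.
The discriminant is 1 + 8·28 = 225, and √225 = 15.
So n = (-1 + 15) / 2 = 14/2 = 7.
Check: 7·8/2 = 28. ✓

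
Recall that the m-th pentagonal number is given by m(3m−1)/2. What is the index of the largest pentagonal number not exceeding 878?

24

Solve n(3n−1)/2 ≤ 878 for integer n.
n = 24 gives 852 ≤ 878, while n = 25 gives 925 > 878; so the answer is index 24.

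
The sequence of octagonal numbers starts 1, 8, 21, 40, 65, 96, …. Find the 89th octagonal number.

The 89th octagonal number is n(3n−2) with n = 89.
89·(3·89 − 2) = 89·265 = 23585.

23585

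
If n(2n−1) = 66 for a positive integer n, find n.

6

Set n(2n−1) = 66, giving 2n² − n − 66 = 0.
The discriminant is 1 + 8·66 = 529, and √529 = 23.
So n = (1 + 23) / 4 = 24/4 = 6.
Check: 6·(2·6 − 1) = 66. ✓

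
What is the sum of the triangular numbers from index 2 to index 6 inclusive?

55

Σ i(i+1)/2 = (Σi² + Σi) / 2 over i = 2..6.
Σi = 21 − 1 = 20 and Σi² = 91 − 1 = 90.
(1·90 + 1·20) / 2 = 110/2 = 55.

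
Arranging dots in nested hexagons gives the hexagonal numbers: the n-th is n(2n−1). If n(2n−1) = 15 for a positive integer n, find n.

Set n(2n−1) = 15, giving 2n² − n − 15 = 0.
The discriminant is 1 + 8·15 = 121, and √121 = 11.
So n = (1 + 11) / 4 = 12/4 = 3.
Check: 3·(2·3 − 1) = 15. ✓

3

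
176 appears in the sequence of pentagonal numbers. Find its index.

Set n(3n−1)/2 = 176, giving 3n² − n − 352 = 0.
So n = (1 + 65) / 6 = 66/6 = 11.

11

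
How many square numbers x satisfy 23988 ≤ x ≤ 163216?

250

The n-th square number is n².
Smallest index with value ≥ 23988: n = 155 (giving 24025).
Largest index with value ≤ 163216: n = 404 (giving 163216).
Indices 155 through 404: 250 terms.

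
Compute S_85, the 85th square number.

The 85th square number is n² with n = 85.
85² = 7225.

7225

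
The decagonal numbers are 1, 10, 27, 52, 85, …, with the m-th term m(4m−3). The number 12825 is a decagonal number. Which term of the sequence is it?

Set n(4n−3) = 12825, giving 4n² − 3n − 12825 = 0.
The discriminant is 9 + 16·12825 = 205209, and √205209 = 453.
So n = (3 + 453) / 8 = 456/8 = 57.

57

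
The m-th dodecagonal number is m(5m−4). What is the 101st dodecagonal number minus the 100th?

1001

Consecutive dodecagonal numbers differ by 10n − 9: here 10·101 − 9 = 1001.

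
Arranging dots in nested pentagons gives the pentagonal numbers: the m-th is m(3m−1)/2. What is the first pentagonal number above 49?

Solve n(3n−1)/2 > 49 for integer n.
The largest n with value ≤ 49 is 5 (since 35 ≤ 49 < 51), so the first above is n = 6, value 51.

51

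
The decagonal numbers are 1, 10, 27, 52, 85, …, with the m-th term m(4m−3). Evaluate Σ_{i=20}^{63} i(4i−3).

326018

Σ i(4i−3) = 4Σi² − 3Σi over i = 20..63.
Σi = 2016 − 190 = 1826 and Σi² = 85344 − 2470 = 82874.
4·82874 − 3·1826 = 326018.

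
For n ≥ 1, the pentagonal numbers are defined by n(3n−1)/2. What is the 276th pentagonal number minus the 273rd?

276·(3·276 − 1)/2 = 114126 and 273·(3·273 − 1)/2 = 111657.
Difference: 114126 − 111657 = 2469.

2469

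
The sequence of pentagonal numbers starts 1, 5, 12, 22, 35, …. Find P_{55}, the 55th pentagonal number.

55·(3·55 − 1)/2 = 55·164/2 = 55·82 = 4510.

4510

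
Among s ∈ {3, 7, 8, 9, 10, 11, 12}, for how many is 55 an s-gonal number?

2

s = 3: P(3, 10) = 55. ✓
s = 7: P(7, 5) = 55. ✓
s = 8: P(8, 4) = 40 and P(8, 5) = 65; 55 is not s-gonal.
s = 9: P(9, 4) = 46 and P(9, 5) = 75; 55 is not s-gonal.
s = 10: P(10, 4) = 52 and P(10, 5) = 85; 55 is not s-gonal.
s = 11: P(11, 3) = 30 and P(11, 4) = 58; 55 is not s-gonal.
s = 12: P(12, 3) = 33 and P(12, 4) = 64; 55 is not s-gonal.
Hits: s ∈ {3, 7} → 2.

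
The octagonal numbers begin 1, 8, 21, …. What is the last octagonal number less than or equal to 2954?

Solve n(3n−2) ≤ 2954 for integer n.
n = 31 gives 2821 ≤ 2954, while n = 32 gives 3008 > 2954; so the answer is 2821.

2821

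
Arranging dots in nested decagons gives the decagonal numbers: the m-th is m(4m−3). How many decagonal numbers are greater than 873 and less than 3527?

The n-th decagonal number is n(4n−3).
Smallest index with value > 873: n = 16 (giving 976).
Largest index with value < 3527: n = 30 (giving 3510).
Indices 16 through 30: 15 terms.

15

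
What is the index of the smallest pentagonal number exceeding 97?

Solve n(3n−1)/2 > 97 for integer n.
The largest n with value ≤ 97 is 8 (since 92 ≤ 97 < 117), so the first above is n = 9, value 117.

9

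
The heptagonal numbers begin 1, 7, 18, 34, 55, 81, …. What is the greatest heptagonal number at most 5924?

5688

Solve n(5n−3)/2 ≤ 5924 for integer n.
n = 48 gives 5688 ≤ 5924, while n = 49 gives 5929 > 5924; so the answer is 5688.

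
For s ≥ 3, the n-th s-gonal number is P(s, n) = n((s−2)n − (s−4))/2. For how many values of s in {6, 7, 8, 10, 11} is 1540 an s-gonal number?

2

s = 6: P(6, 28) = 1540. ✓
s = 7: P(7, 25) = 1525 and P(7, 26) = 1651; 1540 is not s-gonal.
s = 8: P(8, 22) = 1408 and P(8, 23) = 1541; 1540 is not s-gonal.
s = 10: P(10, 20) = 1540. ✓
s = 11: P(11, 18) = 1395 and P(11, 19) = 1558; 1540 is not s-gonal.
Hits: s ∈ {6, 10} → 2.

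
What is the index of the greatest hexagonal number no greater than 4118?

45

Solve n(2n−1) ≤ 4118 for integer n.
n = 45 gives 4005 ≤ 4118, while n = 46 gives 4186 > 4118; so the answer is index 45.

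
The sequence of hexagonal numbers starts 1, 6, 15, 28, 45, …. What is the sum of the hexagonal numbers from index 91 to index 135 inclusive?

Σ i(2i−1) = 2Σi² − Σi over i = 91..135.
Σi = 9180 − 4095 = 5085 and Σi² = 829260 − 247065 = 582195.
2·582195 − 1·5085 = 1159305.

1159305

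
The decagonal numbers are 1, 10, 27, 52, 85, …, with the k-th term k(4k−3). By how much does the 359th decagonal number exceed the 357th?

5722

359·(4·359 − 3) = 514447 and 357·(4·357 − 3) = 508725.
Difference: 514447 − 508725 = 5722.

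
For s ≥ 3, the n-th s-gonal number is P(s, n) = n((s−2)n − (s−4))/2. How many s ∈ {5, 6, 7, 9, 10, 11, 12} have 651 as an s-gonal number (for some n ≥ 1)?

2

s = 5: P(5, 21) = 651. ✓
s = 6: P(6, 18) = 630 and P(6, 19) = 703; 651 is not s-gonal.
s = 7: P(7, 16) = 616 and P(7, 17) = 697; 651 is not s-gonal.
s = 9: P(9, 14) = 651. ✓
s = 10: P(10, 13) = 637 and P(10, 14) = 742; 651 is not s-gonal.
s = 11: P(11, 12) = 606 and P(11, 13) = 715; 651 is not s-gonal.
s = 12: P(12, 11) = 561 and P(12, 12) = 672; 651 is not s-gonal.
Hits: s ∈ {5, 9} → 2.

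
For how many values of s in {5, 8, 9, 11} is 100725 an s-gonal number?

s = 5: P(5, 259) = 100492 and P(5, 260) = 101270; 100725 is not s-gonal.
s = 8: P(8, 183) = 100101 and P(8, 184) = 101200; 100725 is not s-gonal.
s = 9: P(9, 170) = 100725. ✓
s = 11: P(11, 150) = 100725. ✓
Hits: s ∈ {9, 11} → 2.

2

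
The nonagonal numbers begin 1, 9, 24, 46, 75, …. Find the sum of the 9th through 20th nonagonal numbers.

8896

Σ i(7i−5)/2 = (7Σi² − 5Σi) / 2 over i = 9..20.
Σi = 210 − 36 = 174 and Σi² = 2870 − 204 = 2666.
(7·2666 − 5·174) / 2 = 17792/2 = 8896.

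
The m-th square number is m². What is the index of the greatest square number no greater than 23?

Solve n² ≤ 23 for integer n.
n = 4 gives 16 ≤ 23, while n = 5 gives 25 > 23; so the answer is index 4.

4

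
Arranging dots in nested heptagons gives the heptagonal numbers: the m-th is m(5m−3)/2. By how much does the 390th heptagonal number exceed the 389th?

1946

Consecutive heptagonal numbers differ by 5n − 4: here 5·390 − 4 = 1946.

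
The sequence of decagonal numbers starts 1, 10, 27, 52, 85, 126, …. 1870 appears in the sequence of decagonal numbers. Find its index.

22

Set n(4n−3) = 1870, giving 4n² − 3n − 1870 = 0.
The discriminant is 9 + 16·1870 = 29929, and √29929 = 173.
So n = (3 + 173) / 8 = 176/8 = 22.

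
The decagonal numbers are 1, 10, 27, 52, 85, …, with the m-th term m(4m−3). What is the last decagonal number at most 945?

Solve n(4n−3) ≤ 945 for integer n.
n = 15 gives 855 ≤ 945, while n = 16 gives 976 > 945; so the answer is 855.

855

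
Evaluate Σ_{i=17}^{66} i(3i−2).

285425

Σ i(3i−2) = 3Σi² − 2Σi over i = 17..66.
Σi = 2211 − 136 = 2075 and Σi² = 98021 − 1496 = 96525.
3·96525 − 2·2075 = 285425.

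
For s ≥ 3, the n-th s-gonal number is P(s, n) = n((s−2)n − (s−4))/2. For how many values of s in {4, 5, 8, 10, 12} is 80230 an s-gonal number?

1

s = 4: P(4, 283) = 80089 and P(4, 284) = 80656; 80230 is not s-gonal.
s = 5: P(5, 231) = 79926 and P(5, 232) = 80620; 80230 is not s-gonal.
s = 8: P(8, 163) = 79381 and P(8, 164) = 80360; 80230 is not s-gonal.
s = 10: P(10, 142) = 80230. ✓
s = 12: P(12, 127) = 80137 and P(12, 128) = 81408; 80230 is not s-gonal.
Hits: s ∈ {10} → 1.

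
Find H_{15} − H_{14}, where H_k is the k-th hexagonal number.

Consecutive hexagonal numbers differ by 4n − 3: here 4·15 − 3 = 57.

57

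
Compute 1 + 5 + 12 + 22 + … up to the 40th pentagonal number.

Σ i(3i−1)/2 = (3Σi² − Σi) / 2 over i = 1..40.
Σi = 820 and Σi² = 22140.
(3·22140 − 1·820) / 2 = 65600/2 = 32800.

32800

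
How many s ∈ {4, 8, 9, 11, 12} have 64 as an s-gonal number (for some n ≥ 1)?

s = 4: P(4, 8) = 64. ✓
s = 8: P(8, 4) = 40 and P(8, 5) = 65; 64 is not s-gonal.
s = 9: P(9, 4) = 46 and P(9, 5) = 75; 64 is not s-gonal.
s = 11: P(11, 4) = 58 and P(11, 5) = 95; 64 is not s-gonal.
s = 12: P(12, 4) = 64. ✓
Hits: s ∈ {4, 12} → 2.

2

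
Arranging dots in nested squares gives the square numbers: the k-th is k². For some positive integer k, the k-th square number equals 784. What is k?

We need n² = 784, so n = √784 = 28.

28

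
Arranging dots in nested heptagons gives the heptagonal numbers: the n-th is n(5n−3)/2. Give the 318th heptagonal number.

The 318th heptagonal number is n(5n−3)/2 with n = 318.
318·(5·318 − 3)/2 = 318·1587/2 = 252333.

252333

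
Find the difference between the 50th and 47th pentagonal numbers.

435

50·(3·50 − 1)/2 = 3725 and 47·(3·47 − 1)/2 = 3290.
Difference: 3725 − 3290 = 435.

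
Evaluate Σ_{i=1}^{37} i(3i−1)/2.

26011

Σ i(3i−1)/2 = (3Σi² − Σi) / 2 over i = 1..37.
Σi = 703 and Σi² = 17575.
(3·17575 − 1·703) / 2 = 52022/2 = 26011.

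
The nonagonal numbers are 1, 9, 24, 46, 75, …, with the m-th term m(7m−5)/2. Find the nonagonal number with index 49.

The 49th nonagonal number is n(7n−5)/2 with n = 49.
49·(7·49 − 5)/2 = 49·338/2 = 49·169 = 8281.

8281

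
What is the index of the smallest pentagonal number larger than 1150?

28

Solve n(3n−1)/2 > 1150 for integer n.
The largest n with value ≤ 1150 is 27 (since 1080 ≤ 1150 < 1162), so the first above is n = 28, value 1162.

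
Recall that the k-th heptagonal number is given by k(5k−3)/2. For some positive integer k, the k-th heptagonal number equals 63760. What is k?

160

Set n(5n−3)/2 = 63760, giving 5n² − 3n − 127520 = 0.
The discriminant is 9 + 40·63760 = 2550409, and √2550409 = 1597.
So n = (3 + 1597) / 10 = 1600/10 = 160.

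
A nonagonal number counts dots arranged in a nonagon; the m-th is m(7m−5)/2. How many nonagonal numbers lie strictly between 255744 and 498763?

107

The n-th nonagonal number is n(7n−5)/2.
Smallest index with value > 255744: n = 271 (giving 256366).
Largest index with value < 498763: n = 377 (giving 496509).
Indices 271 through 377: 107 terms.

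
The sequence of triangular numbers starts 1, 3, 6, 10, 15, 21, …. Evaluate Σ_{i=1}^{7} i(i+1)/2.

Σ i(i+1)/2 = (Σi² + Σi) / 2 over i = 1..7.
Σi = 28 and Σi² = 140.
(1·140 + 1·28) / 2 = 168/2 = 84.

84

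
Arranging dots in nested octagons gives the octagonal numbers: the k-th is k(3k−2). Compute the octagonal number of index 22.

The 22nd octagonal number is n(3n−2) with n = 22.
22·(3·22 − 2) = 22·64 = 1408.

1408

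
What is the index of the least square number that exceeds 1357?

Solve n² > 1357 for integer n.
The largest n with value ≤ 1357 is 36 (since 1296 ≤ 1357 < 1369), so the first above is n = 37, value 1369.

37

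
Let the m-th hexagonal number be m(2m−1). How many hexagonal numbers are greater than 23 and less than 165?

6

The n-th hexagonal number is n(2n−1).
Smallest index with value > 23: n = 4 (giving 28).
Largest index with value < 165: n = 9 (giving 153).
Indices 4 through 9: 6 terms.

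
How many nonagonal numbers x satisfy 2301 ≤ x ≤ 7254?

20

The n-th nonagonal number is n(7n−5)/2.
Smallest index with value ≥ 2301: n = 26 (giving 2301).
Largest index with value ≤ 7254: n = 45 (giving 6975).
Indices 26 through 45: 20 terms.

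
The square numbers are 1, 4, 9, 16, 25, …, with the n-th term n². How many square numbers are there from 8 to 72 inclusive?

The n-th square number is n².
Smallest index with value ≥ 8: n = 3 (giving 9).
Largest index with value ≤ 72: n = 8 (giving 64).
Indices 3 through 8: 6 terms.

6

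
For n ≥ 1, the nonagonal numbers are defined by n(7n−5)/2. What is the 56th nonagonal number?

The 56th nonagonal number is n(7n−5)/2 with n = 56.
56·(7·56 − 5)/2 = 56·387/2 = 10836.

10836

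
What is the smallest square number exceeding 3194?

Solve n² > 3194 for integer n.
The largest n with value ≤ 3194 is 56 (since 3136 ≤ 3194 < 3249), so the first above is n = 57, value 3249.

3249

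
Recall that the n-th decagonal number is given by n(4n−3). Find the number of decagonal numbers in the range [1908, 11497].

The n-th decagonal number is n(4n−3).
Smallest index with value ≥ 1908: n = 23 (giving 2047).
Largest index with value ≤ 11497: n = 53 (giving 11077).
Indices 23 through 53: 31 terms.

31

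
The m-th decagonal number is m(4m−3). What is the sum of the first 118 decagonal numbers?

2197573

Σ i(4i−3) = 4Σi² − 3Σi over i = 1..118.
Σi = 7021 and Σi² = 554659.
4·554659 − 3·7021 = 2197573.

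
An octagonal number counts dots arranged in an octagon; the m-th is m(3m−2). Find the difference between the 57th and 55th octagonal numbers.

668

57·(3·57 − 2) = 9633 and 55·(3·55 − 2) = 8965.
Difference: 9633 − 8965 = 668.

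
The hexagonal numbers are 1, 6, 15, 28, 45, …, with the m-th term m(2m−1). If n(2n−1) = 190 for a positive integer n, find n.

Set n(2n−1) = 190, giving 2n² − n − 190 = 0.
The discriminant is 1 + 8·190 = 1521, and √1521 = 39.
So n = (1 + 39) / 4 = 40/4 = 10.
Check: 10·(2·10 − 1) = 190. ✓

10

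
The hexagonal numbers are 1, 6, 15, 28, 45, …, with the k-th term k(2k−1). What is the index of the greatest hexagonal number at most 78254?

198

Solve n(2n−1) ≤ 78254 for integer n.
n = 198 gives 78210 ≤ 78254, while n = 199 gives 79003 > 78254; so the answer is index 198.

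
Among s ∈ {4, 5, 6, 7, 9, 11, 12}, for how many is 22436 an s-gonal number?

s = 4: P(4, 149) = 22201 and P(4, 150) = 22500; 22436 is not s-gonal.
s = 5: P(5, 122) = 22265 and P(5, 123) = 22632; 22436 is not s-gonal.
s = 6: P(6, 106) = 22366 and P(6, 107) = 22791; 22436 is not s-gonal.
s = 7: P(7, 95) = 22420 and P(7, 96) = 22896; 22436 is not s-gonal.
s = 9: P(9, 80) = 22200 and P(9, 81) = 22761; 22436 is not s-gonal.
s = 11: P(11, 71) = 22436. ✓
s = 12: P(12, 67) = 22177 and P(12, 68) = 22848; 22436 is not s-gonal.
Hits: s ∈ {11} → 1.

1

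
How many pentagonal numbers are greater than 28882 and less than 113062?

136

The n-th pentagonal number is n(3n−1)/2.
Smallest index with value > 28882: n = 139 (giving 28912).
Largest index with value < 113062: n = 274 (giving 112477).
Indices 139 through 274: 136 terms.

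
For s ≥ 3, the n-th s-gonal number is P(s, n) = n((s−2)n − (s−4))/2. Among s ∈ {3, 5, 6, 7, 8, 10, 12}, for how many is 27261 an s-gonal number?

2

s = 3: P(3, 233) = 27261. ✓
s = 5: P(5, 134) = 26867 and P(5, 135) = 27270; 27261 is not s-gonal.
s = 6: P(6, 117) = 27261. ✓
s = 7: P(7, 104) = 26884 and P(7, 105) = 27405; 27261 is not s-gonal.
s = 8: P(8, 95) = 26885 and P(8, 96) = 27456; 27261 is not s-gonal.
s = 10: P(10, 82) = 26650 and P(10, 83) = 27307; 27261 is not s-gonal.
s = 12: P(12, 74) = 27084 and P(12, 75) = 27825; 27261 is not s-gonal.
Hits: s ∈ {3, 6} → 2.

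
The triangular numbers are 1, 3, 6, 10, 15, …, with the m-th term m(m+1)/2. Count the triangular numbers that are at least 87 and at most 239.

The n-th triangular number is n(n+1)/2.
Smallest index with value ≥ 87: n = 13 (giving 91).
Largest index with value ≤ 239: n = 21 (giving 231).
Indices 13 through 21: 9 terms.

9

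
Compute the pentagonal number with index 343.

343·(3·343 − 1)/2 = 343·1028/2 = 343·514 = 176302.

176302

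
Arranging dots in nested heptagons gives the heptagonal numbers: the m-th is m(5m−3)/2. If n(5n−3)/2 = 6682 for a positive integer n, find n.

52

Set n(5n−3)/2 = 6682, giving 5n² − 3n − 13364 = 0.
The discriminant is 9 + 40·6682 = 267289, and √267289 = 517.
So n = (3 + 517) / 10 = 520/10 = 52.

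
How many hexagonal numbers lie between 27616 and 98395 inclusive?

The n-th hexagonal number is n(2n−1).
Smallest index with value ≥ 27616: n = 118 (giving 27730).
Largest index with value ≤ 98395: n = 222 (giving 98346).
Indices 118 through 222: 105 terms.

105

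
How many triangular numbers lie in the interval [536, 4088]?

The n-th triangular number is n(n+1)/2.
Smallest index with value ≥ 536: n = 33 (giving 561).
Largest index with value ≤ 4088: n = 89 (giving 4005).
Indices 33 through 89: 57 terms.

57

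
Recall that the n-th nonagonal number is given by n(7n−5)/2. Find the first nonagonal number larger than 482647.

Solve n(7n−5)/2 > 482647 for integer n.
The largest n with value ≤ 482647 is 371 (since 480816 ≤ 482647 < 483414), so the first above is n = 372, value 483414.

483414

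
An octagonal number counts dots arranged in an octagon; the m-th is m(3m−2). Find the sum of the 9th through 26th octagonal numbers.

Σ i(3i−2) = 3Σi² − 2Σi over i = 9..26.
Σi = 351 − 36 = 315 and Σi² = 6201 − 204 = 5997.
3·5997 − 2·315 = 17361.

17361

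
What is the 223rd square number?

The 223rd square number is n² with n = 223.
223² = 49729.

49729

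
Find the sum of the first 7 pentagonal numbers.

Σ i(3i−1)/2 = (3Σi² − Σi) / 2 over i = 1..7.
Σi = 28 and Σi² = 140.
(3·140 − 1·28) / 2 = 392/2 = 196.

196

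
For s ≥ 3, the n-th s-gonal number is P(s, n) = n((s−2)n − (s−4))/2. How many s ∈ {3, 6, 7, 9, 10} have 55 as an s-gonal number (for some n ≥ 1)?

2

s = 3: P(3, 10) = 55. ✓
s = 6: P(6, 5) = 45 and P(6, 6) = 66; 55 is not s-gonal.
s = 7: P(7, 5) = 55. ✓
s = 9: P(9, 4) = 46 and P(9, 5) = 75; 55 is not s-gonal.
s = 10: P(10, 4) = 52 and P(10, 5) = 85; 55 is not s-gonal.
Hits: s ∈ {3, 7} → 2.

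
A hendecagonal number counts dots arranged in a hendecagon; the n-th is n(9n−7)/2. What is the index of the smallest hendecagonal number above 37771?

Solve n(9n−7)/2 > 37771 for integer n.
The largest n with value ≤ 37771 is 92 (since 37766 ≤ 37771 < 38595), so the first above is n = 93, value 38595.

93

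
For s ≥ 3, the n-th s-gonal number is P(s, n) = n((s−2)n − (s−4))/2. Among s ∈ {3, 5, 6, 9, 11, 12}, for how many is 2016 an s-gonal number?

2

s = 3: P(3, 63) = 2016. ✓
s = 5: P(5, 36) = 1926 and P(5, 37) = 2035; 2016 is not s-gonal.
s = 6: P(6, 32) = 2016. ✓
s = 9: P(9, 24) = 1956 and P(9, 25) = 2125; 2016 is not s-gonal.
s = 11: P(11, 21) = 1911 and P(11, 22) = 2101; 2016 is not s-gonal.
s = 12: P(12, 20) = 1920 and P(12, 21) = 2121; 2016 is not s-gonal.
Hits: s ∈ {3, 6} → 2.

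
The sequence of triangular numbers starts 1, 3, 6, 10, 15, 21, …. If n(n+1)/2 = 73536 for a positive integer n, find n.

383

Set n(n+1)/2 = 73536, giving n² + n − 147072 = 0.
So n = (-1 + 767) / 2 = 766/2 = 383.
Check: 383·384/2 = 73536. ✓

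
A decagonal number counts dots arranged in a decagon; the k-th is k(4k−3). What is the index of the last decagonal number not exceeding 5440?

Solve n(4n−3) ≤ 5440 for integer n.
n = 37 gives 5365 ≤ 5440, while n = 38 gives 5662 > 5440; so the answer is index 37.

37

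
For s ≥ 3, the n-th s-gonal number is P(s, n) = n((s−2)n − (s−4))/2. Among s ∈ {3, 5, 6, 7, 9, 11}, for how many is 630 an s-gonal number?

s = 3: P(3, 35) = 630. ✓
s = 5: P(5, 20) = 590 and P(5, 21) = 651; 630 is not s-gonal.
s = 6: P(6, 18) = 630. ✓
s = 7: P(7, 16) = 616 and P(7, 17) = 697; 630 is not s-gonal.
s = 9: P(9, 13) = 559 and P(9, 14) = 651; 630 is not s-gonal.
s = 11: P(11, 12) = 606 and P(11, 13) = 715; 630 is not s-gonal.
Hits: s ∈ {3, 6} → 2.

2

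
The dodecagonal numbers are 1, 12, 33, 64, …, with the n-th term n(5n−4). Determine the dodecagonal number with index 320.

320·(5·320 − 4) = 320·1596 = 510720.

510720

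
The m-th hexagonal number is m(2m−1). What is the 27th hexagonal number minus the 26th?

Consecutive hexagonal numbers differ by 4n − 3: here 4·27 − 3 = 105.

105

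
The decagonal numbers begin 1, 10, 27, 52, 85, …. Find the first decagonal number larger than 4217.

Solve n(4n−3) > 4217 for integer n.
The largest n with value ≤ 4217 is 32 (since 4000 ≤ 4217 < 4257), so the first above is n = 33, value 4257.

4257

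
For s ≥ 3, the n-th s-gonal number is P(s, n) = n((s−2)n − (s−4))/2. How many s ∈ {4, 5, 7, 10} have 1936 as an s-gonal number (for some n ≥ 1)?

1

s = 4: P(4, 44) = 1936. ✓
s = 5: P(5, 36) = 1926 and P(5, 37) = 2035; 1936 is not s-gonal.
s = 7: P(7, 28) = 1918 and P(7, 29) = 2059; 1936 is not s-gonal.
s = 10: P(10, 22) = 1870 and P(10, 23) = 2047; 1936 is not s-gonal.
Hits: s ∈ {4} → 1.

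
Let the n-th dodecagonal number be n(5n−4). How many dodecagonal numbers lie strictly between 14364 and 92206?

82

The n-th dodecagonal number is n(5n−4).
Smallest index with value > 14364: n = 55 (giving 14905).
Largest index with value < 92206: n = 136 (giving 91936).
Indices 55 through 136: 82 terms.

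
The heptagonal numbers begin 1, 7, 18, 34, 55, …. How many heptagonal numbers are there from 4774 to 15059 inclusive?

34

The n-th heptagonal number is n(5n−3)/2.
Smallest index with value ≥ 4774: n = 44 (giving 4774).
Largest index with value ≤ 15059: n = 77 (giving 14707).
Indices 44 through 77: 34 terms.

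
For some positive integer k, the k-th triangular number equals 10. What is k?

4

Set n(n+1)/2 = 10, giving n² + n − 20 = 0.
The discriminant is 1 + 8·10 = 81, and √81 = 9.
So n = (-1 + 9) / 2 = 8/2 = 4.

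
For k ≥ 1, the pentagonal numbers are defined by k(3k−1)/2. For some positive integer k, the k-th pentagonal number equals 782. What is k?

23

Set n(3n−1)/2 = 782, giving 3n² − n − 1564 = 0.
The discriminant is 1 + 24·782 = 18769, and √18769 = 137.
So n = (1 + 137) / 6 = 138/6 = 23.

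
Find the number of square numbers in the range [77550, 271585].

The n-th square number is n².
Smallest index with value ≥ 77550: n = 279 (giving 77841).
Largest index with value ≤ 271585: n = 521 (giving 271441).
Indices 279 through 521: 243 terms.

243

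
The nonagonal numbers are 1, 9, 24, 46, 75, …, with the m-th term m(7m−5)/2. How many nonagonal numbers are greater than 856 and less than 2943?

13

The n-th nonagonal number is n(7n−5)/2.
Smallest index with value > 856: n = 17 (giving 969).
Largest index with value < 2943: n = 29 (giving 2871).
Indices 17 through 29: 13 terms.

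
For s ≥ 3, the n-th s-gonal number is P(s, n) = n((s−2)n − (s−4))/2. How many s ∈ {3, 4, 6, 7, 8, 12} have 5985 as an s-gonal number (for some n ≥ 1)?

2

s = 3: P(3, 108) = 5886 and P(3, 109) = 5995; 5985 is not s-gonal.
s = 4: P(4, 77) = 5929 and P(4, 78) = 6084; 5985 is not s-gonal.
s = 6: P(6, 54) = 5778 and P(6, 55) = 5995; 5985 is not s-gonal.
s = 7: P(7, 49) = 5929 and P(7, 50) = 6175; 5985 is not s-gonal.
s = 8: P(8, 45) = 5985. ✓
s = 12: P(12, 35) = 5985. ✓
Hits: s ∈ {8, 12} → 2.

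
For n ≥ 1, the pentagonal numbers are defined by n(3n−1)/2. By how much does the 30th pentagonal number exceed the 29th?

Consecutive pentagonal numbers differ by 3n − 2: here 3·30 − 2 = 88.

88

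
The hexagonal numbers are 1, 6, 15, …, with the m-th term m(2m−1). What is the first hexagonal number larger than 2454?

2556

Solve n(2n−1) > 2454 for integer n.
The largest n with value ≤ 2454 is 35 (since 2415 ≤ 2454 < 2556), so the first above is n = 36, value 2556.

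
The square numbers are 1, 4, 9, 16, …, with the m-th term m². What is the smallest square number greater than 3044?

3136

Solve n² > 3044 for integer n.
The largest n with value ≤ 3044 is 55 (since 3025 ≤ 3044 < 3136), so the first above is n = 56, value 3136.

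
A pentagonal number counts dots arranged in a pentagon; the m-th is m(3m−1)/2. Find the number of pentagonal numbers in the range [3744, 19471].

64

The n-th pentagonal number is n(3n−1)/2.
Smallest index with value ≥ 3744: n = 51 (giving 3876).
Largest index with value ≤ 19471: n = 114 (giving 19437).
Indices 51 through 114: 64 terms.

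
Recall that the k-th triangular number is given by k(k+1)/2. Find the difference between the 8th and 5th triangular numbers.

21

8·9/2 = 36 and 5·6/2 = 15.
Difference: 36 − 15 = 21.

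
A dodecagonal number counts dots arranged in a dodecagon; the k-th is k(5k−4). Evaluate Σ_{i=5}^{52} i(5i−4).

Σ i(5i−4) = 5Σi² − 4Σi over i = 5..52.
Σi = 1378 − 10 = 1368 and Σi² = 48230 − 30 = 48200.
5·48200 − 4·1368 = 235528.

235528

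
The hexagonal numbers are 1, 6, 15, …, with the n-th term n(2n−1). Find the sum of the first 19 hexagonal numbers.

Σ i(2i−1) = 2Σi² − Σi over i = 1..19.
Σi = 190 and Σi² = 2470.
2·2470 − 1·190 = 4750.

4750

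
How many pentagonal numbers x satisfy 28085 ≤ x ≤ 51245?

The n-th pentagonal number is n(3n−1)/2.
Smallest index with value ≥ 28085: n = 137 (giving 28085).
Largest index with value ≤ 51245: n = 185 (giving 51245).
Indices 137 through 185: 49 terms.

49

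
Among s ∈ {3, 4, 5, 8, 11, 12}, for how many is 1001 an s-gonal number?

1

s = 3: P(3, 44) = 990 and P(3, 45) = 1035; 1001 is not s-gonal.
s = 4: P(4, 31) = 961 and P(4, 32) = 1024; 1001 is not s-gonal.
s = 5: P(5, 26) = 1001. ✓
s = 8: P(8, 18) = 936 and P(8, 19) = 1045; 1001 is not s-gonal.
s = 11: P(11, 15) = 960 and P(11, 16) = 1096; 1001 is not s-gonal.
s = 12: P(12, 14) = 924 and P(12, 15) = 1065; 1001 is not s-gonal.
Hits: s ∈ {5} → 1.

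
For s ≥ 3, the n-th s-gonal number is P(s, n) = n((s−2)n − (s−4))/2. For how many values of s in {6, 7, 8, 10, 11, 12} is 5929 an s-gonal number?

1

s = 6: P(6, 54) = 5778 and P(6, 55) = 5995; 5929 is not s-gonal.
s = 7: P(7, 49) = 5929. ✓
s = 8: P(8, 44) = 5720 and P(8, 45) = 5985; 5929 is not s-gonal.
s = 10: P(10, 38) = 5662 and P(10, 39) = 5967; 5929 is not s-gonal.
s = 11: P(11, 36) = 5706 and P(11, 37) = 6031; 5929 is not s-gonal.
s = 12: P(12, 34) = 5644 and P(12, 35) = 5985; 5929 is not s-gonal.
Hits: s ∈ {7} → 1.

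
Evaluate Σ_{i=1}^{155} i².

Σ_{i=1}^{155} i² = 155·156·311/6 = 1253330.

1253330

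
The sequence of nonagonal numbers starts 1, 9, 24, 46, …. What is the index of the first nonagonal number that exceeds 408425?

342

Solve n(7n−5)/2 > 408425 for integer n.
The largest n with value ≤ 408425 is 341 (since 406131 ≤ 408425 < 408519), so the first above is n = 342, value 408519.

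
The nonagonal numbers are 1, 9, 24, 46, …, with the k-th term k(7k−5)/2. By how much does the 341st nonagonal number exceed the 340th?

Consecutive nonagonal numbers differ by 7n − 6: here 7·341 − 6 = 2381.

2381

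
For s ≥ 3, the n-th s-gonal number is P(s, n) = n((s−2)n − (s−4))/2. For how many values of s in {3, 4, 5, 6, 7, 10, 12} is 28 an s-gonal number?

2

s = 3: P(3, 7) = 28. ✓
s = 4: P(4, 5) = 25 and P(4, 6) = 36; 28 is not s-gonal.
s = 5: P(5, 4) = 22 and P(5, 5) = 35; 28 is not s-gonal.
s = 6: P(6, 4) = 28. ✓
s = 7: P(7, 3) = 18 and P(7, 4) = 34; 28 is not s-gonal.
s = 10: P(10, 3) = 27 and P(10, 4) = 52; 28 is not s-gonal.
s = 12: P(12, 2) = 12 and P(12, 3) = 33; 28 is not s-gonal.
Hits: s ∈ {3, 6} → 2.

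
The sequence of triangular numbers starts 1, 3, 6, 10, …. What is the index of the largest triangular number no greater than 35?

7

Solve n(n+1)/2 ≤ 35 for integer n.
n = 7 gives 28 ≤ 35, while n = 8 gives 36 > 35; so the answer is index 7.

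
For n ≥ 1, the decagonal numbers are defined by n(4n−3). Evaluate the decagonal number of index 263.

275887

The 263rd decagonal number is n(4n−3) with n = 263.
263·(4·263 − 3) = 263·1049 = 275887.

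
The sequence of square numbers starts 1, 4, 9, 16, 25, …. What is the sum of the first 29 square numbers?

8555

Σ_{i=1}^{29} i² = 29·30·59/6 = 8555.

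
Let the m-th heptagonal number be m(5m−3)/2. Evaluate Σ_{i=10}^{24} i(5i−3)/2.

Σ i(5i−3)/2 = (5Σi² − 3Σi) / 2 over i = 10..24.
Σi = 300 − 45 = 255 and Σi² = 4900 − 285 = 4615.
(5·4615 − 3·255) / 2 = 22310/2 = 11155.

11155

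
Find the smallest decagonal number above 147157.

148417

Solve n(4n−3) > 147157 for integer n.
The largest n with value ≤ 147157 is 192 (since 146880 ≤ 147157 < 148417), so the first above is n = 193, value 148417.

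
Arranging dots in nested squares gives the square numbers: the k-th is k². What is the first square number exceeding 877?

900

Solve n² > 877 for integer n.
The largest n with value ≤ 877 is 29 (since 841 ≤ 877 < 900), so the first above is n = 30, value 900.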